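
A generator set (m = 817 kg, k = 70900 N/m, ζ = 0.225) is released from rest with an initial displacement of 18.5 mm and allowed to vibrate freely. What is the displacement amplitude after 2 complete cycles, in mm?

Logarithmic decrement δ = 2πζ/√(1 − ζ²) = 2π × 0.2250/√(1 − 0.0506) = 1.451.
After n cycles, x_n/x₀ = e^(−nδ), so x_2 = 18.5 × e^(−2 × 1.451) = 18.5 × 0.05492 = 1.016 mm.

1.02 mm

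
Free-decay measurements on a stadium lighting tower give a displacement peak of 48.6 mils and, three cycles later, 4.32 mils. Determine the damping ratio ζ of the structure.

0.127

Logarithmic decrement δ = (1/n)·ln(x₀/x_n) = (1/3)·ln(48.6/4.32) = (1/3)·ln(11.25) = 0.8068.
ζ = δ/√(4π² + δ²) = 0.8068/√(39.48 + 0.651) = 0.8068/6.335 = 0.1274.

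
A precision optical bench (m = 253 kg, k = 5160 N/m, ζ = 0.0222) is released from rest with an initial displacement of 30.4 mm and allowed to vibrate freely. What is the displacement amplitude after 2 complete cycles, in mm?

23.0 mm

Logarithmic decrement δ = 2πζ/√(1 − ζ²) = 2π × 0.02220/√(1 − 0.000493) = 0.1395.
After n cycles, x_n/x₀ = e^(−nδ), so x_2 = 30.4 × e^(−2 × 0.1395) = 30.4 × 0.7565 = 23.00 mm.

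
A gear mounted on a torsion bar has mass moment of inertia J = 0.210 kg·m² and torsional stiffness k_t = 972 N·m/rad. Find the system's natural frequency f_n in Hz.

ω_n = √(k_t/J) = √(972/0.210) = √4629 = 68.03 rad/s.
f_n = ω_n/(2π) = 68.03/6.283 = 10.83 Hz.

10.8 Hz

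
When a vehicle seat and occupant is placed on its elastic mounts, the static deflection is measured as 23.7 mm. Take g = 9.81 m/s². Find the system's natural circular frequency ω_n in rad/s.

ω_n = √(g/δ_st) = √(9.81/0.0237) = √413.9 = 20.35 rad/s.

20.3 rad/s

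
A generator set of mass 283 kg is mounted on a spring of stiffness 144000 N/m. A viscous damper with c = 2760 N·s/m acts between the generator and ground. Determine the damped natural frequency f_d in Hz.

3.51 Hz

ω_n = √(k/m) = √(144000/283) = 22.56 rad/s.
Critical damping c_c = 2√(k·m) = 2√(144000 × 283) = 12770 N·s/m, so ζ = c/c_c = 2760/12770 = 0.2162.
ω_d = ω_n√(1 − ζ²) = 22.56 × √(1 − 0.0467) = 22.02 rad/s.
f_d = ω_d/(2π) = 3.505 Hz.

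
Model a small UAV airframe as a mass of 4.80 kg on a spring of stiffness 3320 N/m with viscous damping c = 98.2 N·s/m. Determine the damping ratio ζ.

ω_n = √(k/m) = √(3320/4.80) = 26.30 rad/s.
Critical damping c_c = 2√(k·m) = 2√(3320 × 4.80) = 252.5 N·s/m, so ζ = c/c_c = 98.2/252.5 = 0.3889.

0.389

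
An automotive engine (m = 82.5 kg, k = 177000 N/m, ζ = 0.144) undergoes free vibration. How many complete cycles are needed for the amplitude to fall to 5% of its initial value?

Logarithmic decrement δ = 2πζ/√(1 − ζ²) = 2π × 0.1440/√(1 − 0.0207) = 0.9143.
x_n/x₀ = e^(−nδ) ≤ 0.05; take ln: n ≥ ln(1/0.05)/δ = 2.996/0.9143 = 3.277.
So 4 complete cycles are required.

4 cycles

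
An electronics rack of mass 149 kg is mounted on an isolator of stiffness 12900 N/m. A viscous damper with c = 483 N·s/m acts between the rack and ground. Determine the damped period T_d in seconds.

0.686 s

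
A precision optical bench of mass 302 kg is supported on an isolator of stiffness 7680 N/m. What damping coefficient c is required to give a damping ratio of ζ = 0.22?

c_c = 2√(k·m) = 2√(7680 × 302) = 3046 N·s/m.
c = ζ·c_c = 0.22 × 3046 = 670.1 N·s/m.

670 N·s/m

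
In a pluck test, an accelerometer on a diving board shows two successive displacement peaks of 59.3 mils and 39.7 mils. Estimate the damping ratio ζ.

0.0637

Logarithmic decrement δ = (1/n)·ln(x₀/x_n) = (1/1)·ln(59.3/39.7) = (1/1)·ln(1.494) = 0.4013.
ζ = δ/√(4π² + δ²) = 0.4013/√(39.48 + 0.161) = 0.4013/6.296 = 0.06373.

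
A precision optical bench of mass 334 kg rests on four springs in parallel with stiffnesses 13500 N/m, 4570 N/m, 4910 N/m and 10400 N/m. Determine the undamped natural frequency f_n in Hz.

1.59 Hz

Parallel springs add: k_eq = 13500 + 4570 + 4910 + 10400 = 33380 N/m.
ω_n = √(k_eq/m) = √(33380/334) = √99.94 = 9.997 rad/s.
f_n = ω_n/(2π) = 9.997/6.283 = 1.591 Hz.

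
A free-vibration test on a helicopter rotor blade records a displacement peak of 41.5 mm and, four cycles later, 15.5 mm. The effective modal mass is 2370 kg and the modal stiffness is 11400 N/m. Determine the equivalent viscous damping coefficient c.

Logarithmic decrement δ = (1/n)·ln(x₀/x_n) = (1/4)·ln(41.5/15.5) = (1/4)·ln(2.677) = 0.2462.
ζ = δ/√(4π² + δ²) = 0.2462/√(39.48 + 0.0606) = 0.2462/6.288 = 0.03916.
c = ζ · 2√(km) = 0.03916 × 2√(11400 × 2370) = 0.03916 × 10400 = 407.1 N·s/m.

407 N·s/m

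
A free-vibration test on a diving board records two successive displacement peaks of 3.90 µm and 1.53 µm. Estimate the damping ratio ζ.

Logarithmic decrement δ = (1/n)·ln(x₀/x_n) = (1/1)·ln(3.90/1.53) = (1/1)·ln(2.549) = 0.9357.
ζ = δ/√(4π² + δ²) = 0.9357/√(39.48 + 0.876) = 0.9357/6.352 = 0.1473.

0.147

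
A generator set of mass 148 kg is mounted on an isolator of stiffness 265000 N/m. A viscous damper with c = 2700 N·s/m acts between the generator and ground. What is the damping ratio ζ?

0.216

ω_n = √(k/m) = √(265000/148) = 42.31 rad/s.
Critical damping c_c = 2√(k·m) = 2√(265000 × 148) = 12530 N·s/m, so ζ = c/c_c = 2700/12530 = 0.2156.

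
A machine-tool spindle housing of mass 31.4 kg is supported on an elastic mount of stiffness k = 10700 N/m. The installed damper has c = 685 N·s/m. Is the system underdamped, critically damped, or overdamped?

c_c = 2√(k·m) = 1159 N·s/m; ζ = c/c_c = 685/1159 = 0.591.
Since ζ < 1 the system is underdamped.

underdamped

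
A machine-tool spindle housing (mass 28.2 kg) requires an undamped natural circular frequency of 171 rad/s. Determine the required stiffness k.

825000 N/m

k = m·ω_n² = 28.2 × 171.0² = 28.2 × 29240 = 824600 N/m.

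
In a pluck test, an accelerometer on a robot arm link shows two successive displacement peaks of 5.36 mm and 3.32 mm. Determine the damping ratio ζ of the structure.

Logarithmic decrement δ = (1/n)·ln(x₀/x_n) = (1/1)·ln(5.36/3.32) = (1/1)·ln(1.614) = 0.4790.
ζ = δ/√(4π² + δ²) = 0.4790/√(39.48 + 0.229) = 0.4790/6.301 = 0.07601.

0.0760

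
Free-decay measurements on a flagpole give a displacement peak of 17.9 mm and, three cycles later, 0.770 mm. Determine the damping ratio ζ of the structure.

0.165

Logarithmic decrement δ = (1/n)·ln(x₀/x_n) = (1/3)·ln(17.9/0.770) = (1/3)·ln(23.25) = 1.049.
ζ = δ/√(4π² + δ²) = 1.049/√(39.48 + 1.10) = 1.049/6.370 = 0.1646.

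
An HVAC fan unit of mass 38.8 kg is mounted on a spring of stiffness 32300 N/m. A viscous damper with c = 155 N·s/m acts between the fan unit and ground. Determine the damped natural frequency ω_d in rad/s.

28.8 rad/s

ω_n = √(k/m) = √(32300/38.8) = 28.85 rad/s.
Critical damping c_c = 2√(k·m) = 2√(32300 × 38.8) = 2239 N·s/m, so ζ = c/c_c = 155/2239 = 0.06923.
ω_d = ω_n√(1 − ζ²) = 28.85 × √(1 − 0.00479) = 28.78 rad/s.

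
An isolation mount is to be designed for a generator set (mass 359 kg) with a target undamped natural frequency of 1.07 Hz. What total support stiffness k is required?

ω_n = 2πf_n = 2π × 1.07 = 6.723 rad/s.
k = m·ω_n² = 359 × 6.723² = 359 × 45.20 = 16230 N/m.

16200 N/m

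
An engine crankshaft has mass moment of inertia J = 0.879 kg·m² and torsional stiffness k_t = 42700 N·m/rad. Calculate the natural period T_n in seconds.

0.0285 s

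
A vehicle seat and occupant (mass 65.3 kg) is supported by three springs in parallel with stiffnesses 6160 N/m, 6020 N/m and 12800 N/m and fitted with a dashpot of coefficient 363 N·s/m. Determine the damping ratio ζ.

Parallel springs add: k_eq = 6160 + 6020 + 12800 = 24980 N/m.
ω_n = √(k_eq/m) = √(24980/65.3) = 19.56 rad/s.
Critical damping c_c = 2√(k_eq·m) = 2√(24980 × 65.3) = 2554 N·s/m, so ζ = c/c_c = 363/2554 = 0.1421.

0.142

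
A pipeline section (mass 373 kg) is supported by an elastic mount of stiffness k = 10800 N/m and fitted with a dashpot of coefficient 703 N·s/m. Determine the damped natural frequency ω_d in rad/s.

5.30 rad/s

ω_n = √(k/m) = √(10800/373) = 5.381 rad/s.
Critical damping c_c = 2√(k·m) = 2√(10800 × 373) = 4014 N·s/m, so ζ = c/c_c = 703/4014 = 0.1751.
ω_d = ω_n√(1 − ζ²) = 5.381 × √(1 − 0.0307) = 5.298 rad/s.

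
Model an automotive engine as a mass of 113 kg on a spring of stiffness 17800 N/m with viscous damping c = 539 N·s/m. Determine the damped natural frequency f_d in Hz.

ω_n = √(k/m) = √(17800/113) = 12.55 rad/s.
Critical damping c_c = 2√(k·m) = 2√(17800 × 113) = 2836 N·s/m, so ζ = c/c_c = 539/2836 = 0.1900.
ω_d = ω_n√(1 − ζ²) = 12.55 × √(1 − 0.0361) = 12.32 rad/s.
f_d = ω_d/(2π) = 1.961 Hz.

1.96 Hz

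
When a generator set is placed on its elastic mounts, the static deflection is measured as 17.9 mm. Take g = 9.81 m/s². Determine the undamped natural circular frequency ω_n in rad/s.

23.4 rad/s

ω_n = √(g/δ_st) = √(9.81/0.0179) = √548.0 = 23.41 rad/s.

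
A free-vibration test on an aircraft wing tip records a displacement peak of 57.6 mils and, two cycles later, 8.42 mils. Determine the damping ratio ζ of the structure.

0.151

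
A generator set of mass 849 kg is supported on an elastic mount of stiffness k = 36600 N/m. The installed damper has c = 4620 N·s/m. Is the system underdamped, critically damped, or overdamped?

c_c = 2√(k·m) = 11150 N·s/m; ζ = c/c_c = 4620/11150 = 0.414.
Since ζ < 1 the system is underdamped.

underdamped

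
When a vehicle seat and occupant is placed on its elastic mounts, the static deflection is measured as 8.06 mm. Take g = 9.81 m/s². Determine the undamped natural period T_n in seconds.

ω_n = √(g/δ_st) = √(9.81/0.00806) = √1217 = 34.89 rad/s.
T_n = 2π/ω_n = 6.283/34.89 = 0.1801 s.

0.180 s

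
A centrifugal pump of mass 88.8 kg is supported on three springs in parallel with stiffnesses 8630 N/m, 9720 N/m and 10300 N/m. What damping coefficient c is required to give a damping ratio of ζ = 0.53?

1690 N·s/m

Parallel springs add: k_eq = 8630 + 9720 + 10300 = 28650 N/m.
c_c = 2√(k_eq·m) = 2√(28650 × 88.8) = 3190 N·s/m.
c = ζ·c_c = 0.53 × 3190 = 1691 N·s/m.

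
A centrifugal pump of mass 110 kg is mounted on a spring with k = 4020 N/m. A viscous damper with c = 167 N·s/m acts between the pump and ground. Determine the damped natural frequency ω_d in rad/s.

ω_n = √(k/m) = √(4020/110) = 6.045 rad/s.
Critical damping c_c = 2√(k·m) = 2√(4020 × 110) = 1330 N·s/m, so ζ = c/c_c = 167/1330 = 0.1256.
ω_d = ω_n√(1 − ζ²) = 6.045 × √(1 − 0.0158) = 5.997 rad/s.

6.00 rad/s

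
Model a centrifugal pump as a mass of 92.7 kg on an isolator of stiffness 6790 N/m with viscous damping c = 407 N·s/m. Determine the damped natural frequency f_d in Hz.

1.32 Hz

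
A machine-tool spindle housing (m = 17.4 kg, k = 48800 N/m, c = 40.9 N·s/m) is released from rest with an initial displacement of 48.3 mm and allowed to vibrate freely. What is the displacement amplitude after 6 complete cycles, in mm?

20.9 mm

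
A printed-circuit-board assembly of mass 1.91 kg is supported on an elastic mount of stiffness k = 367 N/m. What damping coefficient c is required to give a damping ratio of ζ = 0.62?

32.8 N·s/m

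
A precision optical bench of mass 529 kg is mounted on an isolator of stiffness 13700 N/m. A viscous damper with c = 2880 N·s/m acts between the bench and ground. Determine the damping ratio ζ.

0.535

ω_n = √(k/m) = √(13700/529) = 5.089 rad/s.
Critical damping c_c = 2√(k·m) = 2√(13700 × 529) = 5384 N·s/m, so ζ = c/c_c = 2880/5384 = 0.5349.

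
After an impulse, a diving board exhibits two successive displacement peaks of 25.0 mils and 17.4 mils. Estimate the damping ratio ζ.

Logarithmic decrement δ = (1/n)·ln(x₀/x_n) = (1/1)·ln(25.0/17.4) = (1/1)·ln(1.437) = 0.3624.
ζ = δ/√(4π² + δ²) = 0.3624/√(39.48 + 0.131) = 0.3624/6.294 = 0.05758.

0.0576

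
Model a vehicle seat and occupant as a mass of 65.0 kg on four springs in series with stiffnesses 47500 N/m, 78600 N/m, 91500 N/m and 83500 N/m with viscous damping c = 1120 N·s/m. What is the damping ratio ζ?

Series springs: 1/k_eq = 1/47500 + 1/78600 + 1/91500 + 1/83500 = 5.668×10^-5, so k_eq = 17640 N/m.
ω_n = √(k_eq/m) = √(17640/65.0) = 16.48 rad/s.
Critical damping c_c = 2√(k_eq·m) = 2√(17640 × 65.0) = 2142 N·s/m, so ζ = c/c_c = 1120/2142 = 0.5229.

0.523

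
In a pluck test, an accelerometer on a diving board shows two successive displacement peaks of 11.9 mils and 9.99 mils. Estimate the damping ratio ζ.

0.0278

Logarithmic decrement δ = (1/n)·ln(x₀/x_n) = (1/1)·ln(11.9/9.99) = (1/1)·ln(1.191) = 0.1750.
ζ = δ/√(4π² + δ²) = 0.1750/√(39.48 + 0.0306) = 0.1750/6.286 = 0.02783.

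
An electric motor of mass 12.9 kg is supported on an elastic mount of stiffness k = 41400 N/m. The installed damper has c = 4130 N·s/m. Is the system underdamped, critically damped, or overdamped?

overdamped

c_c = 2√(k·m) = 1462 N·s/m; ζ = c/c_c = 4130/1462 = 2.83.
Since ζ > 1 the system is overdamped.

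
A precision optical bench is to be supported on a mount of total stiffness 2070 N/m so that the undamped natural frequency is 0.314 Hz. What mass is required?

532 kg

ω_n = 2πf_n = 2π × 0.314 = 1.973 rad/s.
m = k/ω_n² = 2070/1.973² = 2070/3.892 = 531.8 kg.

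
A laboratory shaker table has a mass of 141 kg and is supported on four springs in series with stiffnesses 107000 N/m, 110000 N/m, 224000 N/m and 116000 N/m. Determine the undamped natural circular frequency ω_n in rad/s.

15.0 rad/s

Series springs: 1/k_eq = 1/107000 + 1/110000 + 1/224000 + 1/116000 = 3.152×10^-5, so k_eq = 31720 N/m.
ω_n = √(k_eq/m) = √(31720/141) = √225.0 = 15.00 rad/s.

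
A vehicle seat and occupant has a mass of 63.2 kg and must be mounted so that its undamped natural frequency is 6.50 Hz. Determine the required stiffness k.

ω_n = 2πf_n = 2π × 6.50 = 40.84 rad/s.
k = m·ω_n² = 63.2 × 40.84² = 63.2 × 1668 = 105400 N/m.

105000 N/m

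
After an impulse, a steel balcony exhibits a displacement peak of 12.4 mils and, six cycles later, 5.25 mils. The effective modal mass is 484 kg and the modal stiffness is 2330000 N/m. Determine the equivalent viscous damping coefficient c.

Logarithmic decrement δ = (1/n)·ln(x₀/x_n) = (1/6)·ln(12.4/5.25) = (1/6)·ln(2.362) = 0.1432.
ζ = δ/√(4π² + δ²) = 0.1432/√(39.48 + 0.0205) = 0.1432/6.285 = 0.02279.
c = ζ · 2√(km) = 0.02279 × 2√(2330000 × 484) = 0.02279 × 67160 = 1531 N·s/m.

1530 N·s/m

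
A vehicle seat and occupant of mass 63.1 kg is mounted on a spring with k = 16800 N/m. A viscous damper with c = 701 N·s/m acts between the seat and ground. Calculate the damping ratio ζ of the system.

ω_n = √(k/m) = √(16800/63.1) = 16.32 rad/s.
Critical damping c_c = 2√(k·m) = 2√(16800 × 63.1) = 2059 N·s/m, so ζ = c/c_c = 701/2059 = 0.3404.

0.340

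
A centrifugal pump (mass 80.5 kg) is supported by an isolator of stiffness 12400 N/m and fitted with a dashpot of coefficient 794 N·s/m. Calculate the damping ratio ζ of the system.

0.397

ω_n = √(k/m) = √(12400/80.5) = 12.41 rad/s.
Critical damping c_c = 2√(k·m) = 2√(12400 × 80.5) = 1998 N·s/m, so ζ = c/c_c = 794/1998 = 0.3974.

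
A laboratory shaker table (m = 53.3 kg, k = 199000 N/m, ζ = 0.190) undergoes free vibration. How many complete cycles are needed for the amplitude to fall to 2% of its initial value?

Logarithmic decrement δ = 2πζ/√(1 − ζ²) = 2π × 0.1900/√(1 − 0.0361) = 1.216.
x_n/x₀ = e^(−nδ) ≤ 0.02; take ln: n ≥ ln(1/0.02)/δ = 3.912/1.216 = 3.217.
So 4 complete cycles are required.

4 cycles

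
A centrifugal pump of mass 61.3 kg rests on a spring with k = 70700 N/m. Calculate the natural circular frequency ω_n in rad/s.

ω_n = √(k/m) = √(70700/61.3) = √1153 = 33.96 rad/s.

34.0 rad/s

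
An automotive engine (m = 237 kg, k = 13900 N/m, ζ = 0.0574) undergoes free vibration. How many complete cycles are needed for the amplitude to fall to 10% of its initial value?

7 cycles

Logarithmic decrement δ = 2πζ/√(1 − ζ²) = 2π × 0.05740/√(1 − 0.00329) = 0.3613.
x_n/x₀ = e^(−nδ) ≤ 0.1; take ln: n ≥ ln(1/0.1)/δ = 2.303/0.3613 = 6.374.
So 7 complete cycles are required.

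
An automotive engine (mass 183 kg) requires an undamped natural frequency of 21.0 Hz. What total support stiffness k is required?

3190000 N/m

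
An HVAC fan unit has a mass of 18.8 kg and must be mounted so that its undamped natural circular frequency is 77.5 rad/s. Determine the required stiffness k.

113000 N/m

k = m·ω_n² = 18.8 × 77.50² = 18.8 × 6006 = 112900 N/m.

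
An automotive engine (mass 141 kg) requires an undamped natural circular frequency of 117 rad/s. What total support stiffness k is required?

k = m·ω_n² = 141 × 117.0² = 141 × 13690 = 1930000 N/m.

1930000 N/m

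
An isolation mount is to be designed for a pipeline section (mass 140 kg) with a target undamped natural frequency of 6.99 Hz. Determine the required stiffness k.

270000 N/m

ω_n = 2πf_n = 2π × 6.99 = 43.92 rad/s.
k = m·ω_n² = 140 × 43.92² = 140 × 1929 = 270000 N/m.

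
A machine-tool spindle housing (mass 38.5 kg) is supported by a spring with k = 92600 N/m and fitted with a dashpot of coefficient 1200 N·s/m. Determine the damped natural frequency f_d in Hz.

7.40 Hz

ω_n = √(k/m) = √(92600/38.5) = 49.04 rad/s.
Critical damping c_c = 2√(k·m) = 2√(92600 × 38.5) = 3776 N·s/m, so ζ = c/c_c = 1200/3776 = 0.3178.
ω_d = ω_n√(1 − ζ²) = 49.04 × √(1 − 0.101) = 46.50 rad/s.
f_d = ω_d/(2π) = 7.401 Hz.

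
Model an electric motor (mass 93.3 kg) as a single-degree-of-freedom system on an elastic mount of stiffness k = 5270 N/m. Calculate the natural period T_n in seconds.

ω_n = √(k/m) = √(5270/93.3) = √56.48 = 7.516 rad/s.
T_n = 2π/ω_n = 6.283/7.516 = 0.8360 s.

0.836 s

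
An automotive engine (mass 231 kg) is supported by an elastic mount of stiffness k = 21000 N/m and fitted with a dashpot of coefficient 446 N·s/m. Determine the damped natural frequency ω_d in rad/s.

ω_n = √(k/m) = √(21000/231) = 9.535 rad/s.
Critical damping c_c = 2√(k·m) = 2√(21000 × 231) = 4405 N·s/m, so ζ = c/c_c = 446/4405 = 0.1012.
ω_d = ω_n√(1 − ζ²) = 9.535 × √(1 − 0.0103) = 9.486 rad/s.

9.49 rad/s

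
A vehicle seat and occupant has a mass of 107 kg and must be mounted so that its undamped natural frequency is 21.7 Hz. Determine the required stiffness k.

1990000 N/m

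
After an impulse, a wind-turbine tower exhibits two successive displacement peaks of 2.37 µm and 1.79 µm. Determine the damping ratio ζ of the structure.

Logarithmic decrement δ = (1/n)·ln(x₀/x_n) = (1/1)·ln(2.37/1.79) = (1/1)·ln(1.324) = 0.2807.
ζ = δ/√(4π² + δ²) = 0.2807/√(39.48 + 0.0788) = 0.2807/6.289 = 0.04463.

0.0446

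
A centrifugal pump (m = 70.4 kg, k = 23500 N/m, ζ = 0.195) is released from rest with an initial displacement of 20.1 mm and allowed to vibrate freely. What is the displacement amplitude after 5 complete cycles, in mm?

Logarithmic decrement δ = 2πζ/√(1 − ζ²) = 2π × 0.1950/√(1 − 0.0380) = 1.249.
After n cycles, x_n/x₀ = e^(−nδ), so x_5 = 20.1 × e^(−5 × 1.249) = 20.1 × 0.001938 = 0.03896 mm.

0.0390 mm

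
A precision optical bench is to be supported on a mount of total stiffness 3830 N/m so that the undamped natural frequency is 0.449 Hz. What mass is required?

481 kg

ω_n = 2πf_n = 2π × 0.449 = 2.821 rad/s.
m = k/ω_n² = 3830/2.821² = 3830/7.959 = 481.2 kg.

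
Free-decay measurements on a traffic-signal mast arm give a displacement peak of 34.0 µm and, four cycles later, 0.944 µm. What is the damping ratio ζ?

0.141

Logarithmic decrement δ = (1/n)·ln(x₀/x_n) = (1/4)·ln(34.0/0.944) = (1/4)·ln(36.02) = 0.8960.
ζ = δ/√(4π² + δ²) = 0.8960/√(39.48 + 0.803) = 0.8960/6.347 = 0.1412.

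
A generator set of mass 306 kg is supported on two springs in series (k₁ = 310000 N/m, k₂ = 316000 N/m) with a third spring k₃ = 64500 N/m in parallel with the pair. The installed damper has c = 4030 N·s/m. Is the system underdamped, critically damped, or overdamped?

underdamped

Series pair: k_s = k₁k₂/(k₁+k₂) = (310000)(316000)/(310000 + 316000) = 156500 N/m. In parallel with k₃: k_eq = 156500 + 64500 = 221000 N/m.
c_c = 2√(k_eq·m) = 16450 N·s/m; ζ = c/c_c = 4030/16450 = 0.245.
Since ζ < 1 the system is underdamped.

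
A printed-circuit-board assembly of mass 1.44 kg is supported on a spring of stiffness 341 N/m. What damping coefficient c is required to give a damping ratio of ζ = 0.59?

26.1 N·s/m

c_c = 2√(k·m) = 2√(341.0 × 1.44) = 44.32 N·s/m.
c = ζ·c_c = 0.59 × 44.32 = 26.15 N·s/m.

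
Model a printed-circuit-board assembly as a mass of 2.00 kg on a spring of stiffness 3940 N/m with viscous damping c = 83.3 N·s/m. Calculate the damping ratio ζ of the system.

ω_n = √(k/m) = √(3940/2.00) = 44.38 rad/s.
Critical damping c_c = 2√(k·m) = 2√(3940 × 2.00) = 177.5 N·s/m, so ζ = c/c_c = 83.3/177.5 = 0.4692.

0.469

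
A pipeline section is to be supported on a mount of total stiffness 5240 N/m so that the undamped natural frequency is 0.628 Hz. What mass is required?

ω_n = 2πf_n = 2π × 0.628 = 3.946 rad/s.
m = k/ω_n² = 5240/3.946² = 5240/15.57 = 336.6 kg.

337 kg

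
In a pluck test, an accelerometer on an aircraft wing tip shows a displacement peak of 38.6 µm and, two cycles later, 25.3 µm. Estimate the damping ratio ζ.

0.0336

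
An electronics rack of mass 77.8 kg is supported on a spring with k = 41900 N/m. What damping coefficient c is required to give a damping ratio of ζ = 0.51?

1840 N·s/m

c_c = 2√(k·m) = 2√(41900 × 77.8) = 3611 N·s/m.
c = ζ·c_c = 0.51 × 3611 = 1842 N·s/m.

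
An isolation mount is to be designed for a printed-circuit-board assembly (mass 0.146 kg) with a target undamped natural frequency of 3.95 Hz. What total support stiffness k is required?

ω_n = 2πf_n = 2π × 3.95 = 24.82 rad/s.
k = m·ω_n² = 0.146 × 24.82² = 0.146 × 616.0 = 89.93 N/m.

89.9 N/m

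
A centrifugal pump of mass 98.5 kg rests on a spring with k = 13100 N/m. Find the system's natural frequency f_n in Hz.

1.84 Hz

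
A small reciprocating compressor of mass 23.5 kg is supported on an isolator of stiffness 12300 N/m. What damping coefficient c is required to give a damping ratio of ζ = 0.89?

c_c = 2√(k·m) = 2√(12300 × 23.5) = 1075 N·s/m.
c = ζ·c_c = 0.89 × 1075 = 957.0 N·s/m.

957 N·s/m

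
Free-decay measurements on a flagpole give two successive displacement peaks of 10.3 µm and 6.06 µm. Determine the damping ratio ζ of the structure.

0.0841

Logarithmic decrement δ = (1/n)·ln(x₀/x_n) = (1/1)·ln(10.3/6.06) = (1/1)·ln(1.700) = 0.5304.
ζ = δ/√(4π² + δ²) = 0.5304/√(39.48 + 0.281) = 0.5304/6.306 = 0.08412.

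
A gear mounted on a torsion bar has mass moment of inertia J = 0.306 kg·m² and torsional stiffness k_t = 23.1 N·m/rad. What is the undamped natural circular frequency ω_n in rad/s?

8.69 rad/s

ω_n = √(k_t/J) = √(23.1/0.306) = √75.49 = 8.689 rad/s.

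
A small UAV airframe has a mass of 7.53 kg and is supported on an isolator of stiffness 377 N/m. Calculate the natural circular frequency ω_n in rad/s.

ω_n = √(k/m) = √(377.0/7.53) = √50.07 = 7.076 rad/s.

7.08 rad/s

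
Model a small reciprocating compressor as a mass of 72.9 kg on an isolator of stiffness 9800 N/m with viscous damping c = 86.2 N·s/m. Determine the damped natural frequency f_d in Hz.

1.84 Hz

ω_n = √(k/m) = √(9800/72.9) = 11.59 rad/s.
Critical damping c_c = 2√(k·m) = 2√(9800 × 72.9) = 1690 N·s/m, so ζ = c/c_c = 86.2/1690 = 0.05099.
ω_d = ω_n√(1 − ζ²) = 11.59 × √(1 − 0.00260) = 11.58 rad/s.
f_d = ω_d/(2π) = 1.843 Hz.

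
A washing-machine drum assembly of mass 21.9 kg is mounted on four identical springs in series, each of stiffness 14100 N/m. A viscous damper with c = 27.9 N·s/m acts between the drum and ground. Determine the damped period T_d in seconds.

Series springs: 1/k_eq = 4/14100, so k_eq = 14100/4 = 3525 N/m.
ω_n = √(k_eq/m) = √(3525/21.9) = 12.69 rad/s.
Critical damping c_c = 2√(k_eq·m) = 2√(3525 × 21.9) = 555.7 N·s/m, so ζ = c/c_c = 27.9/555.7 = 0.05021.
ω_d = ω_n√(1 − ζ²) = 12.69 × √(1 − 0.00252) = 12.67 rad/s.
T_d = 2π/ω_d = 0.4959 s.

0.496 s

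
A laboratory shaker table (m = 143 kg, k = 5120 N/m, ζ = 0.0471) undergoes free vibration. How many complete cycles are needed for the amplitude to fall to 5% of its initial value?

11 cycles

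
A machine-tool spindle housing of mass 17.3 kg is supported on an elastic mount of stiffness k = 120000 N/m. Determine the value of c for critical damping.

2880 N·s/m

c_c = 2√(k·m) = 2√(120000 × 17.3) = 2 × 1441 = 2882 N·s/m.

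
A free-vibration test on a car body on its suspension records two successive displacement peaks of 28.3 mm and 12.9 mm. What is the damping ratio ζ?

0.124

Logarithmic decrement δ = (1/n)·ln(x₀/x_n) = (1/1)·ln(28.3/12.9) = (1/1)·ln(2.194) = 0.7856.
ζ = δ/√(4π² + δ²) = 0.7856/√(39.48 + 0.617) = 0.7856/6.332 = 0.1241.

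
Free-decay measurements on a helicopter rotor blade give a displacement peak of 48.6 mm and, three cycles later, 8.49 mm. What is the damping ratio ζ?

Logarithmic decrement δ = (1/n)·ln(x₀/x_n) = (1/3)·ln(48.6/8.49) = (1/3)·ln(5.724) = 0.5816.
ζ = δ/√(4π² + δ²) = 0.5816/√(39.48 + 0.338) = 0.5816/6.310 = 0.09217.

0.0922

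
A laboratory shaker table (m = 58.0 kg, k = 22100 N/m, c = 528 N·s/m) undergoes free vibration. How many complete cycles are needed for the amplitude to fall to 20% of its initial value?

2 cycles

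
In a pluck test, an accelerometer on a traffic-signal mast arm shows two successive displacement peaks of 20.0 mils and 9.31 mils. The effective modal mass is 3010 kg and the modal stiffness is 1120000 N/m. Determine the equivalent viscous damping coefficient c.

Logarithmic decrement δ = (1/n)·ln(x₀/x_n) = (1/1)·ln(20.0/9.31) = (1/1)·ln(2.148) = 0.7646.
ζ = δ/√(4π² + δ²) = 0.7646/√(39.48 + 0.585) = 0.7646/6.330 = 0.1208.
c = ζ · 2√(km) = 0.1208 × 2√(1120000 × 3010) = 0.1208 × 116100 = 14030 N·s/m.

14000 N·s/m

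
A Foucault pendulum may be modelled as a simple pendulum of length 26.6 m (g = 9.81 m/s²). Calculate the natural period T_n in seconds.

10.3 s

For a simple pendulum ω_n = √(g/L) = √(9.81/26.6) = √0.3688 = 0.6073 rad/s.
T_n = 2π/ω_n = 6.283/0.6073 = 10.35 s.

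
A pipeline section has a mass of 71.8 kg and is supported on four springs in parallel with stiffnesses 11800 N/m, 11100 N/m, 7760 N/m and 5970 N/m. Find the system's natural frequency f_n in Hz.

3.59 Hz

Parallel springs add: k_eq = 11800 + 11100 + 7760 + 5970 = 36630 N/m.
ω_n = √(k_eq/m) = √(36630/71.8) = √510.2 = 22.59 rad/s.
f_n = ω_n/(2π) = 22.59/6.283 = 3.595 Hz.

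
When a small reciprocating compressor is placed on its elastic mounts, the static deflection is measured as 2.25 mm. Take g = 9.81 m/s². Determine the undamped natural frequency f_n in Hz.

ω_n = √(g/δ_st) = √(9.81/0.00225) = √4360 = 66.03 rad/s.
f_n = ω_n/(2π) = 66.03/6.283 = 10.51 Hz.

10.5 Hz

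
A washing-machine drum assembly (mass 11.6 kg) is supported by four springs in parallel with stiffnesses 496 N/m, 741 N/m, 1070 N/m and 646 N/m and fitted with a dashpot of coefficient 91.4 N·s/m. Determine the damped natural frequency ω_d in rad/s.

15.5 rad/s

Parallel springs add: k_eq = 496 + 741 + 1070 + 646 = 2953 N/m.
ω_n = √(k_eq/m) = √(2953/11.6) = 15.96 rad/s.
Critical damping c_c = 2√(k_eq·m) = 2√(2953 × 11.6) = 370.2 N·s/m, so ζ = c/c_c = 91.4/370.2 = 0.2469.
ω_d = ω_n√(1 − ζ²) = 15.96 × √(1 − 0.0610) = 15.46 rad/s.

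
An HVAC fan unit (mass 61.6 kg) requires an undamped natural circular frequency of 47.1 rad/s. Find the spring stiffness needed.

137000 N/m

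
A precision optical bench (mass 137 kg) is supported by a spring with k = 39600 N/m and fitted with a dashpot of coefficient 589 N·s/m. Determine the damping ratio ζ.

ω_n = √(k/m) = √(39600/137) = 17.00 rad/s.
Critical damping c_c = 2√(k·m) = 2√(39600 × 137) = 4658 N·s/m, so ζ = c/c_c = 589/4658 = 0.1264.

0.126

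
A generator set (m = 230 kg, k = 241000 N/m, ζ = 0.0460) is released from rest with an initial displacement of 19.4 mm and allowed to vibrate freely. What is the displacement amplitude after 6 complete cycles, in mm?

3.42 mm

Logarithmic decrement δ = 2πζ/√(1 − ζ²) = 2π × 0.04600/√(1 − 0.00212) = 0.2893.
After n cycles, x_n/x₀ = e^(−nδ), so x_6 = 19.4 × e^(−6 × 0.2893) = 19.4 × 0.1762 = 3.419 mm.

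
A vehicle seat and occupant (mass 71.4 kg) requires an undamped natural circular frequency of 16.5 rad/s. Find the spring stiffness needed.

k = m·ω_n² = 71.4 × 16.50² = 71.4 × 272.2 = 19440 N/m.

19400 N/m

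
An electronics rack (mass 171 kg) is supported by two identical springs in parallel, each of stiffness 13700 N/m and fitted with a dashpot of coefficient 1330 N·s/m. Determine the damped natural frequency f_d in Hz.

Parallel springs add: k_eq = 2 × 13700 = 27400 N/m.
ω_n = √(k_eq/m) = √(27400/171) = 12.66 rad/s.
Critical damping c_c = 2√(k_eq·m) = 2√(27400 × 171) = 4329 N·s/m, so ζ = c/c_c = 1330/4329 = 0.3072.
ω_d = ω_n√(1 − ζ²) = 12.66 × √(1 − 0.0944) = 12.05 rad/s.
f_d = ω_d/(2π) = 1.917 Hz.

1.92 Hz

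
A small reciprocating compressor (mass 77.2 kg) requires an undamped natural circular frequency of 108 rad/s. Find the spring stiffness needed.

900000 N/m

k = m·ω_n² = 77.2 × 108.0² = 77.2 × 11660 = 900500 N/m.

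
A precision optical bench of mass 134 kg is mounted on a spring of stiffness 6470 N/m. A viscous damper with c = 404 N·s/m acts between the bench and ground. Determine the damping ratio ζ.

ω_n = √(k/m) = √(6470/134) = 6.949 rad/s.
Critical damping c_c = 2√(k·m) = 2√(6470 × 134) = 1862 N·s/m, so ζ = c/c_c = 404/1862 = 0.2169.

0.217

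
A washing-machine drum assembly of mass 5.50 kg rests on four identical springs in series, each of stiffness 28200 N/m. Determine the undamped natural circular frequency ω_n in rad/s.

35.8 rad/s

Series springs: 1/k_eq = 4/28200, so k_eq = 28200/4 = 7050 N/m.
ω_n = √(k_eq/m) = √(7050/5.50) = √1282 = 35.80 rad/s.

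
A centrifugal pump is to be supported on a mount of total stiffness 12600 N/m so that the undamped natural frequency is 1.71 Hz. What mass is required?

ω_n = 2πf_n = 2π × 1.71 = 10.74 rad/s.
m = k/ω_n² = 12600/10.74² = 12600/115.4 = 109.1 kg.

109 kg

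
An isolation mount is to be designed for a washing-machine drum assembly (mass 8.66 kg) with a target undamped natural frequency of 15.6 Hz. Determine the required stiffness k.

ω_n = 2πf_n = 2π × 15.6 = 98.02 rad/s.
k = m·ω_n² = 8.66 × 98.02² = 8.66 × 9607 = 83200 N/m.

83200 N/m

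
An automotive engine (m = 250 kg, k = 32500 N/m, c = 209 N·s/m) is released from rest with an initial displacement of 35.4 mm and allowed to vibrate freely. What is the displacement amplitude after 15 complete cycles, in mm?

1.12 mm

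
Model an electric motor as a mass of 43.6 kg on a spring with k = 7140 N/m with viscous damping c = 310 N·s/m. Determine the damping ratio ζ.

0.278

ω_n = √(k/m) = √(7140/43.6) = 12.80 rad/s.
Critical damping c_c = 2√(k·m) = 2√(7140 × 43.6) = 1116 N·s/m, so ζ = c/c_c = 310/1116 = 0.2778.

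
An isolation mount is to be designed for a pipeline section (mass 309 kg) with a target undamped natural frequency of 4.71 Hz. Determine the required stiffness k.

271000 N/m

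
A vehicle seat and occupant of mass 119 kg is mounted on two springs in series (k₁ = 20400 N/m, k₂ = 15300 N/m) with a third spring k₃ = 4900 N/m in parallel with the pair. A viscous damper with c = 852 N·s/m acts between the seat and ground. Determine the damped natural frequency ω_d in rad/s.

10.1 rad/s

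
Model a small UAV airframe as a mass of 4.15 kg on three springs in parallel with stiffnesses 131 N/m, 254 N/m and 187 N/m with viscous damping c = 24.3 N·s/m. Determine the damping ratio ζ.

Parallel springs add: k_eq = 131 + 254 + 187 = 572.0 N/m.
ω_n = √(k_eq/m) = √(572.0/4.15) = 11.74 rad/s.
Critical damping c_c = 2√(k_eq·m) = 2√(572.0 × 4.15) = 97.44 N·s/m, so ζ = c/c_c = 24.3/97.44 = 0.2494.

0.249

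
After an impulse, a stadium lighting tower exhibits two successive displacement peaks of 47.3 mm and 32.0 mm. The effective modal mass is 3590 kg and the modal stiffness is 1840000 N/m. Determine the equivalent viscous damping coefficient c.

Logarithmic decrement δ = (1/n)·ln(x₀/x_n) = (1/1)·ln(47.3/32.0) = (1/1)·ln(1.478) = 0.3908.
ζ = δ/√(4π² + δ²) = 0.3908/√(39.48 + 0.153) = 0.3908/6.295 = 0.06207.
c = ζ · 2√(km) = 0.06207 × 2√(1840000 × 3590) = 0.06207 × 162500 = 10090 N·s/m.

10100 N·s/m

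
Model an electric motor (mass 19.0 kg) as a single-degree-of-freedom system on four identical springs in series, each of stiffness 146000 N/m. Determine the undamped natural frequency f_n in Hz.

Series springs: 1/k_eq = 4/146000, so k_eq = 146000/4 = 36500 N/m.
ω_n = √(k_eq/m) = √(36500/19.0) = √1921 = 43.83 rad/s.
f_n = ω_n/(2π) = 43.83/6.283 = 6.976 Hz.

6.98 Hz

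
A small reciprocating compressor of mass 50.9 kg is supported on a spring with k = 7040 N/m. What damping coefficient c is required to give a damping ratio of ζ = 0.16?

c_c = 2√(k·m) = 2√(7040 × 50.9) = 1197 N·s/m.
c = ζ·c_c = 0.16 × 1197 = 191.6 N·s/m.

192 N·s/m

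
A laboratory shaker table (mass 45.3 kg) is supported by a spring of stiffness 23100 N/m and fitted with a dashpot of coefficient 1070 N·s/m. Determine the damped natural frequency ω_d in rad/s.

ω_n = √(k/m) = √(23100/45.3) = 22.58 rad/s.
Critical damping c_c = 2√(k·m) = 2√(23100 × 45.3) = 2046 N·s/m, so ζ = c/c_c = 1070/2046 = 0.5230.
ω_d = ω_n√(1 − ζ²) = 22.58 × √(1 − 0.274) = 19.25 rad/s.

19.2 rad/s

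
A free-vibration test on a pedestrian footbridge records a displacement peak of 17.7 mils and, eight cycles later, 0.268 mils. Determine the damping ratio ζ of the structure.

0.0831

Logarithmic decrement δ = (1/n)·ln(x₀/x_n) = (1/8)·ln(17.7/0.268) = (1/8)·ln(66.04) = 0.5238.
ζ = δ/√(4π² + δ²) = 0.5238/√(39.48 + 0.274) = 0.5238/6.305 = 0.08308.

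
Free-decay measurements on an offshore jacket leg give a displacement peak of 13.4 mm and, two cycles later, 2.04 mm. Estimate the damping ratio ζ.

0.148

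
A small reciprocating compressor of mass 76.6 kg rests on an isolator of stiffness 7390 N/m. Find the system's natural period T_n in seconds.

ω_n = √(k/m) = √(7390/76.6) = √96.48 = 9.822 rad/s.
T_n = 2π/ω_n = 6.283/9.822 = 0.6397 s.

0.640 s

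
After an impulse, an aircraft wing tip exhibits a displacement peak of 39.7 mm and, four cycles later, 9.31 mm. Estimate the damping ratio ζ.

Logarithmic decrement δ = (1/n)·ln(x₀/x_n) = (1/4)·ln(39.7/9.31) = (1/4)·ln(4.264) = 0.3626.
ζ = δ/√(4π² + δ²) = 0.3626/√(39.48 + 0.131) = 0.3626/6.294 = 0.05761.

0.0576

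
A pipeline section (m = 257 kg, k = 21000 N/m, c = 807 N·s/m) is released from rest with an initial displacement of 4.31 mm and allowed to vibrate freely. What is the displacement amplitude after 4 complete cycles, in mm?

ζ = c/(2√(km)) = 807/(2√(21000 × 257)) = 807/4646 = 0.1737.
Logarithmic decrement δ = 2πζ/√(1 − ζ²) = 2π × 0.1737/√(1 − 0.0302) = 1.108.
After n cycles, x_n/x₀ = e^(−nδ), so x_4 = 4.31 × e^(−4 × 1.108) = 4.31 × 0.01188 = 0.05122 mm.

0.0512 mm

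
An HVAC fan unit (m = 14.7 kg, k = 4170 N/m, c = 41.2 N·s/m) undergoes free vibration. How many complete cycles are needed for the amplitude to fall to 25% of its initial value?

3 cycles

ζ = c/(2√(km)) = 41.2/(2√(4170 × 14.7)) = 41.2/495.2 = 0.08320.
Logarithmic decrement δ = 2πζ/√(1 − ζ²) = 2π × 0.08320/√(1 − 0.00692) = 0.5246.
x_n/x₀ = e^(−nδ) ≤ 0.25; take ln: n ≥ ln(1/0.25)/δ = 1.386/0.5246 = 2.643.
So 3 complete cycles are required.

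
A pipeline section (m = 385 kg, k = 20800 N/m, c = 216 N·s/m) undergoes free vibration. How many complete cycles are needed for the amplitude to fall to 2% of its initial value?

17 cycles

ζ = c/(2√(km)) = 216/(2√(20800 × 385)) = 216/5660 = 0.03816.
Logarithmic decrement δ = 2πζ/√(1 − ζ²) = 2π × 0.03816/√(1 − 0.00146) = 0.2400.
x_n/x₀ = e^(−nδ) ≤ 0.02; take ln: n ≥ ln(1/0.02)/δ = 3.912/0.2400 = 16.30.
So 17 complete cycles are required.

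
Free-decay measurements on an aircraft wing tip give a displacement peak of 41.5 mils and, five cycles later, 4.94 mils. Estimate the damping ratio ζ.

0.0676

Logarithmic decrement δ = (1/n)·ln(x₀/x_n) = (1/5)·ln(41.5/4.94) = (1/5)·ln(8.401) = 0.4257.
ζ = δ/√(4π² + δ²) = 0.4257/√(39.48 + 0.181) = 0.4257/6.298 = 0.06759.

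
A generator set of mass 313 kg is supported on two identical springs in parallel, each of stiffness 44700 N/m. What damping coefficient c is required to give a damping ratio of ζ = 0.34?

3600 N·s/m

Parallel springs add: k_eq = 2 × 44700 = 89400 N/m.
c_c = 2√(k_eq·m) = 2√(89400 × 313) = 10580 N·s/m.
c = ζ·c_c = 0.34 × 10580 = 3597 N·s/m.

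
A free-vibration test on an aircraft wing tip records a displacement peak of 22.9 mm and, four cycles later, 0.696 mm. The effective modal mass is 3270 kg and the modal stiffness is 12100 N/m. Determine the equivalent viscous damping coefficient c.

1730 N·s/m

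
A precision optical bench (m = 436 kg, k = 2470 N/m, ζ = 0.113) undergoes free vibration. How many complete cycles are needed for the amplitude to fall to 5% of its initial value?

Logarithmic decrement δ = 2πζ/√(1 − ζ²) = 2π × 0.1130/√(1 − 0.0128) = 0.7146.
x_n/x₀ = e^(−nδ) ≤ 0.05; take ln: n ≥ ln(1/0.05)/δ = 2.996/0.7146 = 4.192.
So 5 complete cycles are required.

5 cycles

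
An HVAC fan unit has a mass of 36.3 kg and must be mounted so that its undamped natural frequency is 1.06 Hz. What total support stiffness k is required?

ω_n = 2πf_n = 2π × 1.06 = 6.660 rad/s.
k = m·ω_n² = 36.3 × 6.660² = 36.3 × 44.36 = 1610 N/m.

1610 N/m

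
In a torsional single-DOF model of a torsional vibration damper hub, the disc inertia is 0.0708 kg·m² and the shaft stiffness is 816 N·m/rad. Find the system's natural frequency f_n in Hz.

17.1 Hz

ω_n = √(k_t/J) = √(816/0.0708) = √11530 = 107.4 rad/s.
f_n = ω_n/(2π) = 107.4/6.283 = 17.09 Hz.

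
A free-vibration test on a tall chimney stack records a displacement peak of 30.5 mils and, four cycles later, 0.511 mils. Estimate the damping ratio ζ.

0.161

Logarithmic decrement δ = (1/n)·ln(x₀/x_n) = (1/4)·ln(30.5/0.511) = (1/4)·ln(59.69) = 1.022.
ζ = δ/√(4π² + δ²) = 1.022/√(39.48 + 1.05) = 1.022/6.366 = 0.1606.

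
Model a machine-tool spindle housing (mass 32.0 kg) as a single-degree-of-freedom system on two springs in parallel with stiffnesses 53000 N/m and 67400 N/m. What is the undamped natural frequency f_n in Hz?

9.76 Hz

Parallel springs add: k_eq = 53000 + 67400 = 120400 N/m.
ω_n = √(k_eq/m) = √(120400/32.0) = √3762 = 61.34 rad/s.
f_n = ω_n/(2π) = 61.34/6.283 = 9.762 Hz.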